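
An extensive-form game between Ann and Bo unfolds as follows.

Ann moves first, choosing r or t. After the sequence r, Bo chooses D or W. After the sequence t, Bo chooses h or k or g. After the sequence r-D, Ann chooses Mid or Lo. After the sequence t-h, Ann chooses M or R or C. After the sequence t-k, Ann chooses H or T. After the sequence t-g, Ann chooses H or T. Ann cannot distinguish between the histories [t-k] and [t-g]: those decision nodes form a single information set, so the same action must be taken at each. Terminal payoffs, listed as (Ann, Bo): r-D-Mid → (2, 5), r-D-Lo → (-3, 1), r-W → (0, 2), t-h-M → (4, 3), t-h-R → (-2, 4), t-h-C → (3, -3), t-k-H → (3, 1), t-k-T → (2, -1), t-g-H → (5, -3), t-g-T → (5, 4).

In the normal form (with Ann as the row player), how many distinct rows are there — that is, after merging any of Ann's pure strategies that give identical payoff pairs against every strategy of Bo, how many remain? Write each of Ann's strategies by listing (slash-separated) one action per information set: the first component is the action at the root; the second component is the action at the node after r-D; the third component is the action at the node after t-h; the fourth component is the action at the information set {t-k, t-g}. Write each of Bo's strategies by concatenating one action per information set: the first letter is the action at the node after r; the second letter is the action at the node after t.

8

Ann has 24 pure strategies: r/Mid/M/H, r/Mid/M/T, r/Mid/R/H, r/Mid/R/T, r/Mid/C/H, r/Mid/C/T, r/Lo/M/H, r/Lo/M/T, r/Lo/R/H, r/Lo/R/T, r/Lo/C/H, r/Lo/C/T, t/Mid/M/H, t/Mid/M/T, t/Mid/R/H, t/Mid/R/T, t/Mid/C/H, t/Mid/C/T, t/Lo/M/H, t/Lo/M/T, t/Lo/R/H, t/Lo/R/T, t/Lo/C/H, t/Lo/C/T. Columns: Dh, Dk, Dg, Wh, Wk, Wg.
{r/Mid/M/H, r/Mid/M/T, r/Mid/R/H, r/Mid/R/T, r/Mid/C/H, r/Mid/C/T} → row (2,5) (2,5) (2,5) (0,2) (0,2) (0,2)
{r/Lo/M/H, r/Lo/M/T, r/Lo/R/H, r/Lo/R/T, r/Lo/C/H, r/Lo/C/T} → row (-3,1) (-3,1) (-3,1) (0,2) (0,2) (0,2)
{t/Mid/M/H, t/Lo/M/H} → row (4,3) (3,1) (5,-3) (4,3) (3,1) (5,-3)
{t/Mid/M/T, t/Lo/M/T} → row (4,3) (2,-1) (5,4) (4,3) (2,-1) (5,4)
{t/Mid/R/H, t/Lo/R/H} → row (-2,4) (3,1) (5,-3) (-2,4) (3,1) (5,-3)
{t/Mid/R/T, t/Lo/R/T} → row (-2,4) (2,-1) (5,4) (-2,4) (2,-1) (5,4)
{t/Mid/C/H, t/Lo/C/H} → row (3,-3) (3,1) (5,-3) (3,-3) (3,1) (5,-3)
{t/Mid/C/T, t/Lo/C/T} → row (3,-3) (2,-1) (5,4) (3,-3) (2,-1) (5,4)
That's 8 distinct rows out of 24 strategies.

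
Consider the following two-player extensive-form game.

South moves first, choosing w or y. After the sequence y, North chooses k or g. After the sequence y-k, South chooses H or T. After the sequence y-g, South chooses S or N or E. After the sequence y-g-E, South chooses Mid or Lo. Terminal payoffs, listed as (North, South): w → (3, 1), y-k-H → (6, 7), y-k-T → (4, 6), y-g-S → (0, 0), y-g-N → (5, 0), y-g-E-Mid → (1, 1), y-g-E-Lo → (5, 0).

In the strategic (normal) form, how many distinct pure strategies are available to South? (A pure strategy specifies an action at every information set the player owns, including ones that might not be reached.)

South owns the root with actions {w, y} — two choices.
South owns the node after y-k with actions {H, T} — two choices.
South owns the node after y-g with actions {S, N, E} — three choices.
South owns the node after y-g-E with actions {Mid, Lo} — two choices.
A pure strategy fixes one action at each information set independently, so the count is the product 2 × 2 × 3 × 2 = 24.

24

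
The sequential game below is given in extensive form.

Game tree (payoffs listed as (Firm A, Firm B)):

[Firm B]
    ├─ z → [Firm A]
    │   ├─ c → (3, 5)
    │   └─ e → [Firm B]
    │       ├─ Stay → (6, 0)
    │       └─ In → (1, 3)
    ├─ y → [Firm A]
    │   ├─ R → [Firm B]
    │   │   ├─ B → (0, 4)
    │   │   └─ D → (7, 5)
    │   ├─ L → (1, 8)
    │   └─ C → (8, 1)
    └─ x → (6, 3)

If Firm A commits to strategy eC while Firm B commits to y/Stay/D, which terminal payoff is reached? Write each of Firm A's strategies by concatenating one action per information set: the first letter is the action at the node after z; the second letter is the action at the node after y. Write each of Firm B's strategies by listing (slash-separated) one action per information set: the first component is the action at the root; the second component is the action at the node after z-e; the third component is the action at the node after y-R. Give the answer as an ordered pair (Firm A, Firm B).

(8, 1)

Trace the play path from the root:
  Firm B plays y
  Firm A plays C at [y]
→ terminal payoff (8, 1).
(Firm A's choice at the node after z is never reached on this path, so it doesn't affect the outcome.)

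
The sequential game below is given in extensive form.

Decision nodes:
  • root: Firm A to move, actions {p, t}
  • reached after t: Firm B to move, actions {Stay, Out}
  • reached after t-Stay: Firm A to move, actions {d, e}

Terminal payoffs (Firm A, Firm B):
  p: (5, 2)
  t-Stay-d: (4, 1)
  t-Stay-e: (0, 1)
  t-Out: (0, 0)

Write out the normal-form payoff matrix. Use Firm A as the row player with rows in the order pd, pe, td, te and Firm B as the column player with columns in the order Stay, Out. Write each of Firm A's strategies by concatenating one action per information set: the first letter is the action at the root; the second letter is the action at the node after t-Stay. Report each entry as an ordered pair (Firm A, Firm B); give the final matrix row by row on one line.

Row pd: Stay→(5,2), Out→(5,2)
Row pe: Stay→(5,2), Out→(5,2)
Row td: Stay→(4,1), Out→(0,0)
Row te: Stay→(0,1), Out→(0,0)

pd: (5,2) (5,2) | pe: (5,2) (5,2) | td: (4,1) (0,0) | te: (0,1) (0,0)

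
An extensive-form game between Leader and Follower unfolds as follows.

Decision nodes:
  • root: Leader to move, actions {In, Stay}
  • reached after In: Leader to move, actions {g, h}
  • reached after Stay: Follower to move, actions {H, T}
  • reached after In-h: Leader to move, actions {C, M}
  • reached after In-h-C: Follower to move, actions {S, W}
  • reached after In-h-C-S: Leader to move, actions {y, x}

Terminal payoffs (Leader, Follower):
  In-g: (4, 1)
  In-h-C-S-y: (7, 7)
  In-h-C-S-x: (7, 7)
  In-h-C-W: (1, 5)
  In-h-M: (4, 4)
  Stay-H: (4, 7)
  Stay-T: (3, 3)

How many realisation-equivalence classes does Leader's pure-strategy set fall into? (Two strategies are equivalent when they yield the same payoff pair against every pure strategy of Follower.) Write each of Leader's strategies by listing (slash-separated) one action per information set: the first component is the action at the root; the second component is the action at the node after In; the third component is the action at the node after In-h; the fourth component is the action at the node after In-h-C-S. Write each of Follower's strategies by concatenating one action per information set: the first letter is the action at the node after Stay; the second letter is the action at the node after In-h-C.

4

Leader has 16 pure strategies: In/g/C/y, In/g/C/x, In/g/M/y, In/g/M/x, In/h/C/y, In/h/C/x, In/h/M/y, In/h/M/x, Stay/g/C/y, Stay/g/C/x, Stay/g/M/y, Stay/g/M/x, Stay/h/C/y, Stay/h/C/x, Stay/h/M/y, Stay/h/M/x. Columns: HS, HW, TS, TW.
{In/g/C/y, In/g/C/x, In/g/M/y, In/g/M/x} → row (4,1) (4,1) (4,1) (4,1)
{In/h/C/y, In/h/C/x} → row (7,7) (1,5) (7,7) (1,5)
{In/h/M/y, In/h/M/x} → row (4,4) (4,4) (4,4) (4,4)
{Stay/g/C/y, Stay/g/C/x, Stay/g/M/y, Stay/g/M/x, Stay/h/C/y, Stay/h/C/x, Stay/h/M/y, Stay/h/M/x} → row (4,7) (4,7) (3,3) (3,3)
That's 4 distinct rows out of 16 strategies.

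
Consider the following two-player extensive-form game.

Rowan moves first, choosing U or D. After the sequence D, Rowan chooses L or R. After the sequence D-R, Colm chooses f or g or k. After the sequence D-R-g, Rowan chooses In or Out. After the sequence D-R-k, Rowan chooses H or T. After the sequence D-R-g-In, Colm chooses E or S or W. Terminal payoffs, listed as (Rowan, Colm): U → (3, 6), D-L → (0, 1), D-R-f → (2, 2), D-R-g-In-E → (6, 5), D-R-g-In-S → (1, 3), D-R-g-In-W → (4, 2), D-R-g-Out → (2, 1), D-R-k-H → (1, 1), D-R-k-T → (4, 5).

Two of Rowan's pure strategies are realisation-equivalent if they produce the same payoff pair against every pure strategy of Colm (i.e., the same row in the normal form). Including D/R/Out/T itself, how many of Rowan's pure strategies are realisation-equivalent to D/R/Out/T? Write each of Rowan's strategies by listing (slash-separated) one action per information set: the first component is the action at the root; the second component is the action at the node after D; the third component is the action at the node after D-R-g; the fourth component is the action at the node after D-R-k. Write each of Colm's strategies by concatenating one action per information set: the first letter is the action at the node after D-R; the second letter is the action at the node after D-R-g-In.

1

Row for D/R/Out/T (columns fE, fS, fW, gE, gS, gW, kE, kS, kW): (2,2) (2,2) (2,2) (2,1) (2,1) (2,1) (4,5) (4,5) (4,5).
Every one of Rowan's information sets is on the play path for some reply by Colm when Rowan follows D/R/Out/T.
Changing the action at any of them therefore changes at least one column, so only D/R/Out/T itself gives this row.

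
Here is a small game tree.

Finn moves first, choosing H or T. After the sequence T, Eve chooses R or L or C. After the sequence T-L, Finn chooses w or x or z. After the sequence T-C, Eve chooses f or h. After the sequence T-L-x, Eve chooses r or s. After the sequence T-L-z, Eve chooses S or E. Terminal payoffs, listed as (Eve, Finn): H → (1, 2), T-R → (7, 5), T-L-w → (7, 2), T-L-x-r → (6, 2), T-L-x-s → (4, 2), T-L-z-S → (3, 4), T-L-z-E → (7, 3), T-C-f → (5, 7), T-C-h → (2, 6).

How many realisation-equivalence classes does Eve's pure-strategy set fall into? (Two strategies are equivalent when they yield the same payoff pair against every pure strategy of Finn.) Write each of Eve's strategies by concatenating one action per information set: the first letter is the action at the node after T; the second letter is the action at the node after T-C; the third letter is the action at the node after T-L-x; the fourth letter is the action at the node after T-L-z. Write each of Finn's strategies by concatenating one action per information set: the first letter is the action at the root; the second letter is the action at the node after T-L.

7

Eve has 24 pure strategies: RfrS, RfrE, RfsS, RfsE, RhrS, RhrE, RhsS, RhsE, LfrS, LfrE, LfsS, LfsE, LhrS, LhrE, LhsS, LhsE, CfrS, CfrE, CfsS, CfsE, ChrS, ChrE, ChsS, ChsE. Columns: Hw, Hx, Hz, Tw, Tx, Tz.
{RfrS, RfrE, RfsS, RfsE, RhrS, RhrE, RhsS, RhsE} → row (1,2) (1,2) (1,2) (7,5) (7,5) (7,5)
{LfrS, LhrS} → row (1,2) (1,2) (1,2) (7,2) (6,2) (3,4)
{LfrE, LhrE} → row (1,2) (1,2) (1,2) (7,2) (6,2) (7,3)
{LfsS, LhsS} → row (1,2) (1,2) (1,2) (7,2) (4,2) (3,4)
{LfsE, LhsE} → row (1,2) (1,2) (1,2) (7,2) (4,2) (7,3)
{CfrS, CfrE, CfsS, CfsE} → row (1,2) (1,2) (1,2) (5,7) (5,7) (5,7)
{ChrS, ChrE, ChsS, ChsE} → row (1,2) (1,2) (1,2) (2,6) (2,6) (2,6)
That's 7 distinct rows out of 24 strategies.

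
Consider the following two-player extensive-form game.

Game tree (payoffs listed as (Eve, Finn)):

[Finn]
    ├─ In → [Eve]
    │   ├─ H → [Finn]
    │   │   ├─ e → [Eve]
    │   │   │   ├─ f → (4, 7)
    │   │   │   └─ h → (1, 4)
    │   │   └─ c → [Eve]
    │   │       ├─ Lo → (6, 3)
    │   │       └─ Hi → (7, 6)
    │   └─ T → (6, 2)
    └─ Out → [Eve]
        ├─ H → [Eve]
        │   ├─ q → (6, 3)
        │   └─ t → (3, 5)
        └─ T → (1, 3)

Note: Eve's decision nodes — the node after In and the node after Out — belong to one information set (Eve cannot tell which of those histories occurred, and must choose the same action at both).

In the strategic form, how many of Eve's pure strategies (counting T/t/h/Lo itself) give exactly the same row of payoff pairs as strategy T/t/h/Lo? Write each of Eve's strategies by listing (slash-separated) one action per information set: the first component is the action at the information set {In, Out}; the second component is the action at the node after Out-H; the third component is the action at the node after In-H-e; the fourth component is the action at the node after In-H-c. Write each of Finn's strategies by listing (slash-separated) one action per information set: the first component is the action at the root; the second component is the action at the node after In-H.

Row for T/t/h/Lo (columns In/e, In/c, Out/e, Out/c): (6,2) (6,2) (1,3) (1,3).
Under T/t/h/Lo, Eve's choice at the node after Out-H and at the node after In-H-e and at the node after In-H-c can never be reached regardless of what Finn does, so varying those choices leaves every outcome unchanged.
Holding the reachable choices fixed and varying the unreachable ones freely already gives 2 × 2 × 2 = 8 equivalent strategies.
No other strategy reproduces this row, so those 8 are the full class: T/q/f/Lo, T/q/f/Hi, T/q/h/Lo, T/q/h/Hi, T/t/f/Lo, T/t/f/Hi, T/t/h/Lo, T/t/h/Hi.

8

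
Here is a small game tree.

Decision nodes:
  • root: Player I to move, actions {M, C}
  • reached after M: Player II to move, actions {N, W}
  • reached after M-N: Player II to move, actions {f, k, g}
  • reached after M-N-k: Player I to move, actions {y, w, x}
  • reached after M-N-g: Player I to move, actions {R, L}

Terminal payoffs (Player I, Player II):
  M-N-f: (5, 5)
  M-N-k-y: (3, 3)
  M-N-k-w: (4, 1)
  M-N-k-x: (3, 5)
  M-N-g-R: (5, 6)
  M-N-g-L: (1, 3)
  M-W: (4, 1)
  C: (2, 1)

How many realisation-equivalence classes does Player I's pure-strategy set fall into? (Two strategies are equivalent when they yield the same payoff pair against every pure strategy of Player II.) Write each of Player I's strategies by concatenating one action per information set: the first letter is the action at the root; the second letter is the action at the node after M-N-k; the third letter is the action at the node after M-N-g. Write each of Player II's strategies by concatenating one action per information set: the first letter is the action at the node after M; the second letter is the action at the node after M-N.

7

Player I has 12 pure strategies: MyR, MyL, MwR, MwL, MxR, MxL, CyR, CyL, CwR, CwL, CxR, CxL. Columns: Nf, Nk, Ng, Wf, Wk, Wg.
{MyR} → row (5,5) (3,3) (5,6) (4,1) (4,1) (4,1)
{MyL} → row (5,5) (3,3) (1,3) (4,1) (4,1) (4,1)
{MwR} → row (5,5) (4,1) (5,6) (4,1) (4,1) (4,1)
{MwL} → row (5,5) (4,1) (1,3) (4,1) (4,1) (4,1)
{MxR} → row (5,5) (3,5) (5,6) (4,1) (4,1) (4,1)
{MxL} → row (5,5) (3,5) (1,3) (4,1) (4,1) (4,1)
{CyR, CyL, CwR, CwL, CxR, CxL} → row (2,1) (2,1) (2,1) (2,1) (2,1) (2,1)
That's 7 distinct rows out of 12 strategies.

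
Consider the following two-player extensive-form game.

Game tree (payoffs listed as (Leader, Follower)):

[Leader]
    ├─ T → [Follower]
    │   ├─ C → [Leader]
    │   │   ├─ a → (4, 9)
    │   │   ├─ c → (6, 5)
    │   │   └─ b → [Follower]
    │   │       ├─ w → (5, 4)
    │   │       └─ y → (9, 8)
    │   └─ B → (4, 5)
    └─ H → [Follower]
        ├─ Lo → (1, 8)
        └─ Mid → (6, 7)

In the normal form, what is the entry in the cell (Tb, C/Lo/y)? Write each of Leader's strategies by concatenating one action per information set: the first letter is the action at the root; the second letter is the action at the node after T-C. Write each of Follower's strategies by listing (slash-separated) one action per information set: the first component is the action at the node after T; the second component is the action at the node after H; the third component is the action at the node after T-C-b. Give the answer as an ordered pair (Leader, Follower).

(9, 8)

Trace the play path from the root:
  Leader plays T
  Follower plays C at [T]
  Leader plays b at [T-C]
  Follower plays y at [T-C-b]
→ terminal payoff (9, 8).
(Follower's choice at the node after H is never reached on this path, so it doesn't affect the outcome.)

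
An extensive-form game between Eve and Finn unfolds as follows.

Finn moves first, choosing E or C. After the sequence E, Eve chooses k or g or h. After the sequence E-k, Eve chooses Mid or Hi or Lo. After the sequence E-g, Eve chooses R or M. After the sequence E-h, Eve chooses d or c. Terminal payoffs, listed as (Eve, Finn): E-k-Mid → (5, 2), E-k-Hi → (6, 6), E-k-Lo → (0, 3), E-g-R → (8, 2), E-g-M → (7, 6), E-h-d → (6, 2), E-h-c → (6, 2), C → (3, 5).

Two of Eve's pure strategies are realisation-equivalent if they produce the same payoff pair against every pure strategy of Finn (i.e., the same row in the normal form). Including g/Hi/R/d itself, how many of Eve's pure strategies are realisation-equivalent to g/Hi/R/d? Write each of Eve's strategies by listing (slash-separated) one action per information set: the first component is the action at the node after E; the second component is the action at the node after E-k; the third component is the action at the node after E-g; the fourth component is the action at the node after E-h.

6

Row for g/Hi/R/d (columns E, C): (8,2) (3,5).
Under g/Hi/R/d, Eve's choice at the node after E-k and at the node after E-h can never be reached regardless of what Finn does, so varying those choices leaves every outcome unchanged.
Holding the reachable choices fixed and varying the unreachable ones freely already gives 3 × 2 = 6 equivalent strategies.
No other strategy reproduces this row, so those 6 are the full class: g/Mid/R/d, g/Mid/R/c, g/Hi/R/d, g/Hi/R/c, g/Lo/R/d, g/Lo/R/c.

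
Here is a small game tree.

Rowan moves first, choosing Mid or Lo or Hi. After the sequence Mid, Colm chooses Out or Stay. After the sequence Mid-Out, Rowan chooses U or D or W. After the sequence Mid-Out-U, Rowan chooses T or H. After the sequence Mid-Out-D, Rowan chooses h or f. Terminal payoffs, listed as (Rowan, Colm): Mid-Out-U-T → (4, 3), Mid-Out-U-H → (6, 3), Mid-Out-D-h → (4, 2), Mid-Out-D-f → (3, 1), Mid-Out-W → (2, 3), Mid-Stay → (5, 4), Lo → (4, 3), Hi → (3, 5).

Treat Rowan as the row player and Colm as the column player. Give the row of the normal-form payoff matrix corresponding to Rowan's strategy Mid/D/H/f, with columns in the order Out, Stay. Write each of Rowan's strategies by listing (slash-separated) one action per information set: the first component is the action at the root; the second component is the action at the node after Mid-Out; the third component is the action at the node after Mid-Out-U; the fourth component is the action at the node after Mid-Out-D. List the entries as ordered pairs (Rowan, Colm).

(3,1) (5,4)

vs Out: Rowan plays Mid → Colm plays Out at [Mid] → Rowan plays D at [Mid-Out] → Rowan plays f at [Mid-Out-D] → (3, 1)
vs Stay: Rowan plays Mid → Colm plays Stay at [Mid] → (5, 4)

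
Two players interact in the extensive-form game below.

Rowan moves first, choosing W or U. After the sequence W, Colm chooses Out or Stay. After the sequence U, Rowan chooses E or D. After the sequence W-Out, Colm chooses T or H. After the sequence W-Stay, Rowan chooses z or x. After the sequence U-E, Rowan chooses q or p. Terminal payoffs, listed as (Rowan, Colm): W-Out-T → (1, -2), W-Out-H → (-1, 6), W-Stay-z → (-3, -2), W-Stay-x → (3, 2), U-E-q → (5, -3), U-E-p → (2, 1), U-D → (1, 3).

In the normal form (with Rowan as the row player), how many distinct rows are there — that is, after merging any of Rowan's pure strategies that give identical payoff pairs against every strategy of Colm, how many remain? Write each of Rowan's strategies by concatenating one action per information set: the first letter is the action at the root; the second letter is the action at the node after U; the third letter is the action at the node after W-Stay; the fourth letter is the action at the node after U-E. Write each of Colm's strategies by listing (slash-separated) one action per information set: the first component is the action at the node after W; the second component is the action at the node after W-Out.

5

Rowan has 16 pure strategies: WEzq, WEzp, WExq, WExp, WDzq, WDzp, WDxq, WDxp, UEzq, UEzp, UExq, UExp, UDzq, UDzp, UDxq, UDxp. Columns: Out/T, Out/H, Stay/T, Stay/H.
{WEzq, WEzp, WDzq, WDzp} → row (1,-2) (-1,6) (-3,-2) (-3,-2)
{WExq, WExp, WDxq, WDxp} → row (1,-2) (-1,6) (3,2) (3,2)
{UEzq, UExq} → row (5,-3) (5,-3) (5,-3) (5,-3)
{UEzp, UExp} → row (2,1) (2,1) (2,1) (2,1)
{UDzq, UDzp, UDxq, UDxp} → row (1,3) (1,3) (1,3) (1,3)
That's 5 distinct rows out of 16 strategies.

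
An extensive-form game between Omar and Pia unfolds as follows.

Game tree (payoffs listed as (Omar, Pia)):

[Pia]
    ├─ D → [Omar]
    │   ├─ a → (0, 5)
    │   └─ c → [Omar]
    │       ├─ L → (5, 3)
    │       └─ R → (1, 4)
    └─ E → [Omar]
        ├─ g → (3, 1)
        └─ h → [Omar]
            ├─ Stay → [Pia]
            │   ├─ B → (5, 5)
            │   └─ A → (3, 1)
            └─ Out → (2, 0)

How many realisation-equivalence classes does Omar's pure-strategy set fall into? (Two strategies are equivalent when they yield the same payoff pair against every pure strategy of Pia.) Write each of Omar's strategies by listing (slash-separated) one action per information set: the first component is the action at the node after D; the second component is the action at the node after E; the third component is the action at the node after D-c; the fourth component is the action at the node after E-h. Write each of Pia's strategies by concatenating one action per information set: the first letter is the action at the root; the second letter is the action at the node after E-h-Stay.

9

Omar has 16 pure strategies: a/g/L/Stay, a/g/L/Out, a/g/R/Stay, a/g/R/Out, a/h/L/Stay, a/h/L/Out, a/h/R/Stay, a/h/R/Out, c/g/L/Stay, c/g/L/Out, c/g/R/Stay, c/g/R/Out, c/h/L/Stay, c/h/L/Out, c/h/R/Stay, c/h/R/Out. Columns: DB, DA, EB, EA.
{a/g/L/Stay, a/g/L/Out, a/g/R/Stay, a/g/R/Out} → row (0,5) (0,5) (3,1) (3,1)
{a/h/L/Stay, a/h/R/Stay} → row (0,5) (0,5) (5,5) (3,1)
{a/h/L/Out, a/h/R/Out} → row (0,5) (0,5) (2,0) (2,0)
{c/g/L/Stay, c/g/L/Out} → row (5,3) (5,3) (3,1) (3,1)
{c/g/R/Stay, c/g/R/Out} → row (1,4) (1,4) (3,1) (3,1)
{c/h/L/Stay} → row (5,3) (5,3) (5,5) (3,1)
{c/h/L/Out} → row (5,3) (5,3) (2,0) (2,0)
{c/h/R/Stay} → row (1,4) (1,4) (5,5) (3,1)
{c/h/R/Out} → row (1,4) (1,4) (2,0) (2,0)
That's 9 distinct rows out of 16 strategies.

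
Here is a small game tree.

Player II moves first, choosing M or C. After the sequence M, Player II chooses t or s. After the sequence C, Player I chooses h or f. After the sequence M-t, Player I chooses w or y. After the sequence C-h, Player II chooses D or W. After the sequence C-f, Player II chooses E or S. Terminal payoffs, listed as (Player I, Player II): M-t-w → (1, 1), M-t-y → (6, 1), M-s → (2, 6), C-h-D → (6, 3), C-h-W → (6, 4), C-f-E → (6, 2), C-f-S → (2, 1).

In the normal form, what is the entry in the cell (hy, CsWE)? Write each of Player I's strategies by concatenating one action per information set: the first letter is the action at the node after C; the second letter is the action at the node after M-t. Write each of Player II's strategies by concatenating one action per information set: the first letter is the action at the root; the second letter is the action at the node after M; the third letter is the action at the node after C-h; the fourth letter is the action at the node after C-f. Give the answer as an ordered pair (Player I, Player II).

Trace the play path from the root:
  Player II plays C
  Player I plays h at [C]
  Player II plays W at [C-h]
→ terminal payoff (6, 4).
(Player I's choice at the node after M-t is never reached on this path, so it doesn't affect the outcome.)

(6, 4)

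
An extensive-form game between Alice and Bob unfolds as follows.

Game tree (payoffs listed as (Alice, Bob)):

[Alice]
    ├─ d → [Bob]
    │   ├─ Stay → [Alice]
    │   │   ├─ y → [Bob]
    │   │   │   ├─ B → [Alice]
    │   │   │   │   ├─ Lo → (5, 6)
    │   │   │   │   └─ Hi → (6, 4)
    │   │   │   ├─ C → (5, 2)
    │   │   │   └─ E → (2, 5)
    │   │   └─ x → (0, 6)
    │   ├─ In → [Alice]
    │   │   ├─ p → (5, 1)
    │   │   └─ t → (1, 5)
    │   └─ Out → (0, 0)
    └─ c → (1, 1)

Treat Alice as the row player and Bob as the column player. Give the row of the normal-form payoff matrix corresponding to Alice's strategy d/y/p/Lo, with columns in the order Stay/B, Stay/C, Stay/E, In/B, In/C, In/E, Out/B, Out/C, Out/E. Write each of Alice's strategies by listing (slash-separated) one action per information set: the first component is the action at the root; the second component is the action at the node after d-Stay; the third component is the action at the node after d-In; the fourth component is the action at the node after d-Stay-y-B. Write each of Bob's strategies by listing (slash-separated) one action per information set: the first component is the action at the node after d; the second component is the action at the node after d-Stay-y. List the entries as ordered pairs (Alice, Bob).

(5,6) (5,2) (2,5) (5,1) (5,1) (5,1) (0,0) (0,0) (0,0)

vs Stay/B: Alice plays d → Bob plays Stay at [d] → Alice plays y at [d-Stay] → Bob plays B at [d-Stay-y] → Alice plays Lo at [d-Stay-y-B] → (5, 6)
vs Stay/C: Alice plays d → Bob plays Stay at [d] → Alice plays y at [d-Stay] → Bob plays C at [d-Stay-y] → (5, 2)
vs Stay/E: Alice plays d → Bob plays Stay at [d] → Alice plays y at [d-Stay] → Bob plays E at [d-Stay-y] → (2, 5)
vs In/B: Alice plays d → Bob plays In at [d] → Alice plays p at [d-In] → (5, 1)
vs In/C: Alice plays d → Bob plays In at [d] → Alice plays p at [d-In] → (5, 1)
vs In/E: Alice plays d → Bob plays In at [d] → Alice plays p at [d-In] → (5, 1)
vs Out/B: Alice plays d → Bob plays Out at [d] → (0, 0)
vs Out/C: Alice plays d → Bob plays Out at [d] → (0, 0)
vs Out/E: Alice plays d → Bob plays Out at [d] → (0, 0)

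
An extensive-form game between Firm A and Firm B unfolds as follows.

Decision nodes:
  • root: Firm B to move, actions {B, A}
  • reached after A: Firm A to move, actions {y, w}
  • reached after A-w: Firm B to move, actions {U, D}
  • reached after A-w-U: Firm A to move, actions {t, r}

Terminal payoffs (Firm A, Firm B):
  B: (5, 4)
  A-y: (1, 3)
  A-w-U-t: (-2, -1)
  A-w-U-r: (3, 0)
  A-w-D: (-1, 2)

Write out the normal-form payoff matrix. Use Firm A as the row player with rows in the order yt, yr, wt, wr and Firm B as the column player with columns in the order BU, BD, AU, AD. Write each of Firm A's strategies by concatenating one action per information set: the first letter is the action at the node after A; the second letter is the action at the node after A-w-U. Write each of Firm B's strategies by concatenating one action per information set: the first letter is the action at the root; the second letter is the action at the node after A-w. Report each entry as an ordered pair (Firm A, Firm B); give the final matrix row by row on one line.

yt: (5,4) (5,4) (1,3) (1,3) | yr: (5,4) (5,4) (1,3) (1,3) | wt: (5,4) (5,4) (-2,-1) (-1,2) | wr: (5,4) (5,4) (3,0) (-1,2)

           BU       BD       AU       AD
  yt    (5,4)    (5,4)    (1,3)    (1,3)
  yr    (5,4)    (5,4)    (1,3)    (1,3)
  wt    (5,4)    (5,4)  (-2,-1)   (-1,2)
  wr    (5,4)    (5,4)    (3,0)   (-1,2)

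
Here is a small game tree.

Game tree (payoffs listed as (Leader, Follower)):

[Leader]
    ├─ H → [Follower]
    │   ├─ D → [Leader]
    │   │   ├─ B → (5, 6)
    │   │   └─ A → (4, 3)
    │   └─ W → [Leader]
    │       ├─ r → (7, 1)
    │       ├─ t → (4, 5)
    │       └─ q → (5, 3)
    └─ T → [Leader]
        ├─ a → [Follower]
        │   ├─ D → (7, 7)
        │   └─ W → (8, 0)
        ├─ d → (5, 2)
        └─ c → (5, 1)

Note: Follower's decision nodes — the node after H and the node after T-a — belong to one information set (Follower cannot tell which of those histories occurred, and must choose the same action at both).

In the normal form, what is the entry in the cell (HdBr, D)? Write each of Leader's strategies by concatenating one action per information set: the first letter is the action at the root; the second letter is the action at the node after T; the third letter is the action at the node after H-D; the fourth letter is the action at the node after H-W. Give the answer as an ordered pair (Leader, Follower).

(5, 6)

Trace the play path from the root:
  Leader plays H
  Follower plays D at [H]
  Leader plays B at [H-D]
→ terminal payoff (5, 6).
(Leader's choice at the node after T is never reached on this path, so it doesn't affect the outcome.)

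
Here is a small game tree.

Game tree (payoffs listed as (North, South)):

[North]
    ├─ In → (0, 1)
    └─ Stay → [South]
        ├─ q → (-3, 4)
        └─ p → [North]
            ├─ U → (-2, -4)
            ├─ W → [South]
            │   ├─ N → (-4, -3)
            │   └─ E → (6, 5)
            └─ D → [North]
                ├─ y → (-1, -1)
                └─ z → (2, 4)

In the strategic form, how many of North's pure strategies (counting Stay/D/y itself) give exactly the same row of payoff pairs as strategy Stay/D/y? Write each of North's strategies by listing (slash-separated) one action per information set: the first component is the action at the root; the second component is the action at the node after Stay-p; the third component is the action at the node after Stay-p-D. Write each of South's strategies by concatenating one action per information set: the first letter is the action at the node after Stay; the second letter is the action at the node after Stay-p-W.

1

Row for Stay/D/y (columns qN, qE, pN, pE): (-3,4) (-3,4) (-1,-1) (-1,-1).
Every one of North's information sets is on the play path for some reply by South when North follows Stay/D/y.
Changing the action at any of them therefore changes at least one column, so only Stay/D/y itself gives this row.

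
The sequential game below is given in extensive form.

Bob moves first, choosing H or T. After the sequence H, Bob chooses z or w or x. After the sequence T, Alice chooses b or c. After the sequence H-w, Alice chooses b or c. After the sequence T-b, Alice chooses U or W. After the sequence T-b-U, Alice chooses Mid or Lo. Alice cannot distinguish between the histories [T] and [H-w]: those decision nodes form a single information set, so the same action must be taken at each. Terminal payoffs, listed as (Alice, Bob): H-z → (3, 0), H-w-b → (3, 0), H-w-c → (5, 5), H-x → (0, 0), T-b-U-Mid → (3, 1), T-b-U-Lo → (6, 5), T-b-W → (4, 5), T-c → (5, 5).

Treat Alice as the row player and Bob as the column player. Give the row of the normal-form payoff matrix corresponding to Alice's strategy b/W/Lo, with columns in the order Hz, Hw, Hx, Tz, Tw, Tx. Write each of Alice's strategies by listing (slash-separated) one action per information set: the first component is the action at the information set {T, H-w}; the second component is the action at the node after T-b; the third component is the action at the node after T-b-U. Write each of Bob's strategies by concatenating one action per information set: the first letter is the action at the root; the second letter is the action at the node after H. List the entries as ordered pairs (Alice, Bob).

vs Hz: Bob plays H → Bob plays z at [H] → (3, 0)
vs Hw: Bob plays H → Bob plays w at [H] → Alice plays b at [H-w] → (3, 0)
vs Hx: Bob plays H → Bob plays x at [H] → (0, 0)
vs Tz: Bob plays T → Alice plays b at [T] → Alice plays W at [T-b] → (4, 5)
vs Tw: Bob plays T → Alice plays b at [T] → Alice plays W at [T-b] → (4, 5)
vs Tx: Bob plays T → Alice plays b at [T] → Alice plays W at [T-b] → (4, 5)

(3,0) (3,0) (0,0) (4,5) (4,5) (4,5)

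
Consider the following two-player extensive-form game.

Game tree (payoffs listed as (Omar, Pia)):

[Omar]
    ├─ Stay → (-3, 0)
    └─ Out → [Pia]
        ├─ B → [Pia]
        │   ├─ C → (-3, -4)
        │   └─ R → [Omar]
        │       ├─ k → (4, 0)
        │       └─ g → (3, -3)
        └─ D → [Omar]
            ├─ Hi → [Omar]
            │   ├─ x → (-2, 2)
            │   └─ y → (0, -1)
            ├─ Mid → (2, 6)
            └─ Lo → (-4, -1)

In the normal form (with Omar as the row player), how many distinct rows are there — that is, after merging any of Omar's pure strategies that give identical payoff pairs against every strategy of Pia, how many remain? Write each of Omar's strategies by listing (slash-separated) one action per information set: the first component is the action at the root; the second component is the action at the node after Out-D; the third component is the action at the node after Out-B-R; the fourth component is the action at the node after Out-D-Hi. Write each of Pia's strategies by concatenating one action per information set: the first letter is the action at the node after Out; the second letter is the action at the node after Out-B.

9

Omar has 24 pure strategies: Stay/Hi/k/x, Stay/Hi/k/y, Stay/Hi/g/x, Stay/Hi/g/y, Stay/Mid/k/x, Stay/Mid/k/y, Stay/Mid/g/x, Stay/Mid/g/y, Stay/Lo/k/x, Stay/Lo/k/y, Stay/Lo/g/x, Stay/Lo/g/y, Out/Hi/k/x, Out/Hi/k/y, Out/Hi/g/x, Out/Hi/g/y, Out/Mid/k/x, Out/Mid/k/y, Out/Mid/g/x, Out/Mid/g/y, Out/Lo/k/x, Out/Lo/k/y, Out/Lo/g/x, Out/Lo/g/y. Columns: BC, BR, DC, DR.
{Stay/Hi/k/x, Stay/Hi/k/y, Stay/Hi/g/x, Stay/Hi/g/y, Stay/Mid/k/x, Stay/Mid/k/y, Stay/Mid/g/x, Stay/Mid/g/y, Stay/Lo/k/x, Stay/Lo/k/y, Stay/Lo/g/x, Stay/Lo/g/y} → row (-3,0) (-3,0) (-3,0) (-3,0)
{Out/Hi/k/x} → row (-3,-4) (4,0) (-2,2) (-2,2)
{Out/Hi/k/y} → row (-3,-4) (4,0) (0,-1) (0,-1)
{Out/Hi/g/x} → row (-3,-4) (3,-3) (-2,2) (-2,2)
{Out/Hi/g/y} → row (-3,-4) (3,-3) (0,-1) (0,-1)
{Out/Mid/k/x, Out/Mid/k/y} → row (-3,-4) (4,0) (2,6) (2,6)
{Out/Mid/g/x, Out/Mid/g/y} → row (-3,-4) (3,-3) (2,6) (2,6)
{Out/Lo/k/x, Out/Lo/k/y} → row (-3,-4) (4,0) (-4,-1) (-4,-1)
{Out/Lo/g/x, Out/Lo/g/y} → row (-3,-4) (3,-3) (-4,-1) (-4,-1)
That's 9 distinct rows out of 24 strategies.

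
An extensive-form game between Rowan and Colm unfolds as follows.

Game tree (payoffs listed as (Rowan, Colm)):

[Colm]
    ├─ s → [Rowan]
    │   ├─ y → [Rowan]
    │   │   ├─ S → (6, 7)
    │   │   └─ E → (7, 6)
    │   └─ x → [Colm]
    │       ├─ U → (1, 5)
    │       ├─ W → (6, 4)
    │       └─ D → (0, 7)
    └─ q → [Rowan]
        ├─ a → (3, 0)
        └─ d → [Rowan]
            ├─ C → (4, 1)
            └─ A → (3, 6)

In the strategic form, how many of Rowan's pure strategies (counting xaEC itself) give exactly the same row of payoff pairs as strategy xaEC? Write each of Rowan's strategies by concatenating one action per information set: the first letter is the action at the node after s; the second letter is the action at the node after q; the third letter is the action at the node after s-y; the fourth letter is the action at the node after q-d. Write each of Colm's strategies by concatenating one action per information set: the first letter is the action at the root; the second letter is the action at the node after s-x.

Row for xaEC (columns sU, sW, sD, qU, qW, qD): (1,5) (6,4) (0,7) (3,0) (3,0) (3,0).
Under xaEC, Rowan's choice at the node after s-y and at the node after q-d can never be reached regardless of what Colm does, so varying those choices leaves every outcome unchanged.
Holding the reachable choices fixed and varying the unreachable ones freely already gives 2 × 2 = 4 equivalent strategies.
No other strategy reproduces this row, so those 4 are the full class: xaSC, xaSA, xaEC, xaEA.

4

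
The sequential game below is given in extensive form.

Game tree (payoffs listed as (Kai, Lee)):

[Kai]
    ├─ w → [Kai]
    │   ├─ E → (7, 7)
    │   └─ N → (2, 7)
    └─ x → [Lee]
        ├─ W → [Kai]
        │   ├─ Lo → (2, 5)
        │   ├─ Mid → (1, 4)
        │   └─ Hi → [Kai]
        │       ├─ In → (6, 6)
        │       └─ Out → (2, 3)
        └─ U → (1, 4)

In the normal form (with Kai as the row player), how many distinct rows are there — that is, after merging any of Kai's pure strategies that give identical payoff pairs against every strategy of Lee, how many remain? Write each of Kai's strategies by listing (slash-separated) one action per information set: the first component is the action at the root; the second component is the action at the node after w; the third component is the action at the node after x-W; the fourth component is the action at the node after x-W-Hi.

6

Kai has 24 pure strategies: w/E/Lo/In, w/E/Lo/Out, w/E/Mid/In, w/E/Mid/Out, w/E/Hi/In, w/E/Hi/Out, w/N/Lo/In, w/N/Lo/Out, w/N/Mid/In, w/N/Mid/Out, w/N/Hi/In, w/N/Hi/Out, x/E/Lo/In, x/E/Lo/Out, x/E/Mid/In, x/E/Mid/Out, x/E/Hi/In, x/E/Hi/Out, x/N/Lo/In, x/N/Lo/Out, x/N/Mid/In, x/N/Mid/Out, x/N/Hi/In, x/N/Hi/Out. Columns: W, U.
{w/E/Lo/In, w/E/Lo/Out, w/E/Mid/In, w/E/Mid/Out, w/E/Hi/In, w/E/Hi/Out} → row (7,7) (7,7)
{w/N/Lo/In, w/N/Lo/Out, w/N/Mid/In, w/N/Mid/Out, w/N/Hi/In, w/N/Hi/Out} → row (2,7) (2,7)
{x/E/Lo/In, x/E/Lo/Out, x/N/Lo/In, x/N/Lo/Out} → row (2,5) (1,4)
{x/E/Mid/In, x/E/Mid/Out, x/N/Mid/In, x/N/Mid/Out} → row (1,4) (1,4)
{x/E/Hi/In, x/N/Hi/In} → row (6,6) (1,4)
{x/E/Hi/Out, x/N/Hi/Out} → row (2,3) (1,4)
That's 6 distinct rows out of 24 strategies.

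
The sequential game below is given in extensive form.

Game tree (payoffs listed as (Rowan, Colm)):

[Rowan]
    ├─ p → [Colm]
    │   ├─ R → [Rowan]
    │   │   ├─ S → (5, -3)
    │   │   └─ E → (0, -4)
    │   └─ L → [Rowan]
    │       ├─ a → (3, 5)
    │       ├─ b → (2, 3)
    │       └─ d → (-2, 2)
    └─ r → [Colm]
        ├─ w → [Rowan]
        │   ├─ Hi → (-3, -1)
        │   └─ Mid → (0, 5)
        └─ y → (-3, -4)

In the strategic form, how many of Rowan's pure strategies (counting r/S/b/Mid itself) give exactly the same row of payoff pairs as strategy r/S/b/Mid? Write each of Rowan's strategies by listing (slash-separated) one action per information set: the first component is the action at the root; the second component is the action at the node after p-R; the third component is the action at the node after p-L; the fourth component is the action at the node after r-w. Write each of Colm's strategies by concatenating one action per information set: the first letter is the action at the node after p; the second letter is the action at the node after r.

6

Row for r/S/b/Mid (columns Rw, Ry, Lw, Ly): (0,5) (-3,-4) (0,5) (-3,-4).
Under r/S/b/Mid, Rowan's choice at the node after p-R and at the node after p-L can never be reached regardless of what Colm does, so varying those choices leaves every outcome unchanged.
Holding the reachable choices fixed and varying the unreachable ones freely already gives 2 × 3 = 6 equivalent strategies.
No other strategy reproduces this row, so those 6 are the full class: r/S/a/Mid, r/S/b/Mid, r/S/d/Mid, r/E/a/Mid, r/E/b/Mid, r/E/d/Mid.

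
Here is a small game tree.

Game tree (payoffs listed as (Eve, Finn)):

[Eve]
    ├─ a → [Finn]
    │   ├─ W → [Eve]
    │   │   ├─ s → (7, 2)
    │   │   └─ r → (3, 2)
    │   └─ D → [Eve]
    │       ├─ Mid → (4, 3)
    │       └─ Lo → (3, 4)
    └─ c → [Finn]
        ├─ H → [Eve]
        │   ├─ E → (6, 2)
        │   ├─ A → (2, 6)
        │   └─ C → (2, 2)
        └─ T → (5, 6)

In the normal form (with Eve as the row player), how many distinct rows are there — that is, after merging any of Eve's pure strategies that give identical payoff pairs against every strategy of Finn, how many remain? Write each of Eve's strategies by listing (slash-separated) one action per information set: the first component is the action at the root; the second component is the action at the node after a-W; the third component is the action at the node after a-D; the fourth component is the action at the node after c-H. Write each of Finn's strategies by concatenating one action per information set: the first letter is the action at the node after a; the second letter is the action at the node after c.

Eve has 24 pure strategies: a/s/Mid/E, a/s/Mid/A, a/s/Mid/C, a/s/Lo/E, a/s/Lo/A, a/s/Lo/C, a/r/Mid/E, a/r/Mid/A, a/r/Mid/C, a/r/Lo/E, a/r/Lo/A, a/r/Lo/C, c/s/Mid/E, c/s/Mid/A, c/s/Mid/C, c/s/Lo/E, c/s/Lo/A, c/s/Lo/C, c/r/Mid/E, c/r/Mid/A, c/r/Mid/C, c/r/Lo/E, c/r/Lo/A, c/r/Lo/C. Columns: WH, WT, DH, DT.
{a/s/Mid/E, a/s/Mid/A, a/s/Mid/C} → row (7,2) (7,2) (4,3) (4,3)
{a/s/Lo/E, a/s/Lo/A, a/s/Lo/C} → row (7,2) (7,2) (3,4) (3,4)
{a/r/Mid/E, a/r/Mid/A, a/r/Mid/C} → row (3,2) (3,2) (4,3) (4,3)
{a/r/Lo/E, a/r/Lo/A, a/r/Lo/C} → row (3,2) (3,2) (3,4) (3,4)
{c/s/Mid/E, c/s/Lo/E, c/r/Mid/E, c/r/Lo/E} → row (6,2) (5,6) (6,2) (5,6)
{c/s/Mid/A, c/s/Lo/A, c/r/Mid/A, c/r/Lo/A} → row (2,6) (5,6) (2,6) (5,6)
{c/s/Mid/C, c/s/Lo/C, c/r/Mid/C, c/r/Lo/C} → row (2,2) (5,6) (2,2) (5,6)
That's 7 distinct rows out of 24 strategies.

7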